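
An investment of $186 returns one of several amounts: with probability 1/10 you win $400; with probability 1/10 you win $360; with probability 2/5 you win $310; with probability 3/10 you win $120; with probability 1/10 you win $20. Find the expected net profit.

E[payout] = 400·1/10 + 360·1/10 + 310·2/5 + 120·3/10 + 20·1/10
 = 40 + 36 + 124 + 36 + 2
 = 238
Net = 238 - 186 = 52

52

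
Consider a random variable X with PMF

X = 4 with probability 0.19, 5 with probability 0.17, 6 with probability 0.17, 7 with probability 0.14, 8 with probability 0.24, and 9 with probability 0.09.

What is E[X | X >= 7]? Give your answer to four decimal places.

7.8936

P(X >= 7) = 0.14 + 0.24 + 0.09 = 0.47.
E[X | X >= 7] = [7·0.14 + 8·0.24 + 9·0.09] / 0.47
 = 3.71 / 0.47
 = 371/47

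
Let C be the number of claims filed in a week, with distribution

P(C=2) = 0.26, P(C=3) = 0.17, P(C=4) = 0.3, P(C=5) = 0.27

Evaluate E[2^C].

15.84

E[2^C] = Σ 2^c·P(C=c)
 = 4·0.26 + 8·0.17 + 16·0.3 + 32·0.27
 = 1.04 + 1.36 + 4.8 + 8.64
 = 15.84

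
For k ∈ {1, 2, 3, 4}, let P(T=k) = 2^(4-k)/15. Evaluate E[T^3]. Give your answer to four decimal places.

10.5333

E[T^3] = Σ t^3·P(T=t)
 = 1·8/15 + 8·4/15 + 27·2/15 + 64·1/15
 = 8/15 + 32/15 + 18/5 + 64/15
 = 158/15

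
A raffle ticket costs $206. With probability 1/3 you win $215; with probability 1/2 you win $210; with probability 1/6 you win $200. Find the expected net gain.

E[payout] = 215·1/3 + 210·1/2 + 200·1/6
 = 215/3 + 105 + 100/3
 = 210
Net = 210 - 206 = 4

4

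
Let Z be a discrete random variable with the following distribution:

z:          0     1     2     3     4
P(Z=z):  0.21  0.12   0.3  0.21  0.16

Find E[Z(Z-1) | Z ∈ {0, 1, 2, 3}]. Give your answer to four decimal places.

P(Z ∈ {0, 1, 2, 3}) = 0.21 + 0.12 + 0.3 + 0.21 = 0.84.
E[Z(Z-1) | Z ∈ {0, 1, 2, 3}] = [0·0.21 + 0·0.12 + 2·0.3 + 6·0.21] / 0.84
 = 1.86 / 0.84
 = 31/14

2.2143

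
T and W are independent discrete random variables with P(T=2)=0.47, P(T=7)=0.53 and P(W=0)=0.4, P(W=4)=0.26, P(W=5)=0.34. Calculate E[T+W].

7.39

E[T+W] = Σ_t Σ_w (t+w) · P(T=t)P(W=w)
 = 2·0.188 + 6·0.1222 + 7·0.1598 + 7·0.212 + 11·0.1378 + 12·0.1802
 = 0.376 + 0.7332 + 1.1186 + 1.484 + 1.5158 + 2.1624
 = 7.39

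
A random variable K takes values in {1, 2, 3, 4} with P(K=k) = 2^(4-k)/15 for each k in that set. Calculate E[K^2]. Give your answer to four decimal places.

E[K^2] = Σ k^2·P(K=k)
 = 1·8/15 + 4·4/15 + 9·2/15 + 16·1/15
 = 8/15 + 16/15 + 6/5 + 16/15
 = 58/15

3.8667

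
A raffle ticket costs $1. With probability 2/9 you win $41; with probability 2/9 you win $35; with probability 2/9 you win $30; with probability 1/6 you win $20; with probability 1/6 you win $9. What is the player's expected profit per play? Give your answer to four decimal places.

E[payout] = 41·2/9 + 35·2/9 + 30·2/9 + 20·1/6 + 9·1/6
 = 82/9 + 70/9 + 20/3 + 10/3 + 3/2
 = 511/18
Net = 511/18 - 1 = 493/18

27.3889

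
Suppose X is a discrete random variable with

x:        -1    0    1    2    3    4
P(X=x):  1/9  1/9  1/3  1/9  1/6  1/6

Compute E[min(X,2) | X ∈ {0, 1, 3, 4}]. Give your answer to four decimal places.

1.2857

P(X ∈ {0, 1, 3, 4}) = 1/9 + 1/3 + 1/6 + 1/6 = 7/9.
E[min(X,2) | X ∈ {0, 1, 3, 4}] = [0·1/9 + 1·1/3 + 2·1/6 + 2·1/6] / (7/9)
 = 1 / (7/9)
 = 9/7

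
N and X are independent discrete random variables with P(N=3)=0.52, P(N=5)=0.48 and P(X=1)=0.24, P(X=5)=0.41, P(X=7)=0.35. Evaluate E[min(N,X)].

3.2496

E[min(N,X)] = Σ_n Σ_x min(n,x) · P(N=n)P(X=x)
 = 1·0.1248 + 3·0.2132 + 3·0.182 + 1·0.1152 + 5·0.1968 + 5·0.168
 = 0.1248 + 0.6396 + 0.546 + 0.1152 + 0.984 + 0.84
 = 3.2496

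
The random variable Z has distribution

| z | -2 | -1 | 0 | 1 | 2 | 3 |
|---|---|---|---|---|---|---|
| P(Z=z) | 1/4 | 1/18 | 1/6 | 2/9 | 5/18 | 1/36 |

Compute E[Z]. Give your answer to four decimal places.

E[Z] = Σ z·P(Z=z)
 = (-2)·1/4 + (-1)·1/18 + 0·1/6 + 1·2/9 + 2·5/18 + 3·1/36
 = (-1/2) + (-1/18) + 0 + 2/9 + 5/9 + 1/12
 = 11/36

0.3056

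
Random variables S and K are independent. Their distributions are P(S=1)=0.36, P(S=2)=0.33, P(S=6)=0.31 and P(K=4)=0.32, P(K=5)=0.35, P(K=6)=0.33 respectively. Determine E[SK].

E[SK] = Σ_s Σ_k sk · P(S=s)P(K=k)
 = 4·0.1152 + 5·0.126 + 6·0.1188 + 8·0.1056 + 10·0.1155 + 12·0.1089 + 24·0.0992 + 30·0.1085 + 36·0.1023
 = 0.4608 + 0.63 + 0.7128 + 0.8448 + 1.155 + 1.3068 + 2.3808 + 3.255 + 3.6828
 = 14.4288

14.4288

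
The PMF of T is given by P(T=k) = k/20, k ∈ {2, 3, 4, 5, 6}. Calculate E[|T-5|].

1.1

E[|T-5|] = Σ |t-5|·P(T=t)
 = 3·1/10 + 2·3/20 + 1·1/5 + 0·1/4 + 1·3/10
 = 3/10 + 3/10 + 1/5 + 0 + 3/10
 = 11/10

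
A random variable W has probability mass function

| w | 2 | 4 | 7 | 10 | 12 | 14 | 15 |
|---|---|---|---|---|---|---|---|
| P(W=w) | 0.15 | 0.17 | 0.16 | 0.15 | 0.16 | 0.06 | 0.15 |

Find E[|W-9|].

E[|W-9|] = Σ |w-9|·P(W=w)
 = 7·0.15 + 5·0.17 + 2·0.16 + 1·0.15 + 3·0.16 + 5·0.06 + 6·0.15
 = 1.05 + 0.85 + 0.32 + 0.15 + 0.48 + 0.3 + 0.9
 = 4.05

4.05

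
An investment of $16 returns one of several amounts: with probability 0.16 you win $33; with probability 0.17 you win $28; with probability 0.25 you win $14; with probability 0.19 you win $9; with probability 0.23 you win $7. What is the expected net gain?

E[payout] = 33·0.16 + 28·0.17 + 14·0.25 + 9·0.19 + 7·0.23
 = 5.28 + 4.76 + 3.5 + 1.71 + 1.61
 = 16.86
Net = 16.86 - 16 = 0.86

0.86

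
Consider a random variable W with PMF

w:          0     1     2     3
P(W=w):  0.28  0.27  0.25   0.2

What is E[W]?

E[W] = Σ w·P(W=w)
 = 0·0.28 + 1·0.27 + 2·0.25 + 3·0.2
 = 0 + 0.27 + 0.5 + 0.6
 = 1.37

1.37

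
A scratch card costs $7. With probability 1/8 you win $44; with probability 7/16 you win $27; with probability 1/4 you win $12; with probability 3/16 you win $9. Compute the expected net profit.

E[payout] = 44·1/8 + 27·7/16 + 12·1/4 + 9·3/16
 = 11/2 + 189/16 + 3 + 27/16
 = 22
Net = 22 - 7 = 15

15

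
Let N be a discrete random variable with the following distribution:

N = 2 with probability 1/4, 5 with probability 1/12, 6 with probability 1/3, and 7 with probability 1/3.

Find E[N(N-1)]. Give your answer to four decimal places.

26.1667

E[N(N-1)] = Σ n(n-1)·P(N=n)
 = 2·1/4 + 20·1/12 + 30·1/3 + 42·1/3
 = 1/2 + 5/3 + 10 + 14
 = 157/6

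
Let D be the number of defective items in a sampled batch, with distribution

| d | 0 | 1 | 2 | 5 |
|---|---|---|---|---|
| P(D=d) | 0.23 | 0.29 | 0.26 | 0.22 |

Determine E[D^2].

E[D^2] = Σ d^2·P(D=d)
 = 0·0.23 + 1·0.29 + 4·0.26 + 25·0.22
 = 0 + 0.29 + 1.04 + 5.5
 = 6.83

6.83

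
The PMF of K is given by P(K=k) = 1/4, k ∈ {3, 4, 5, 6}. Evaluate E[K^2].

E[K^2] = Σ k^2·P(K=k)
 = 9·1/4 + 16·1/4 + 25·1/4 + 36·1/4
 = 9/4 + 4 + 25/4 + 9
 = 43/2

21.5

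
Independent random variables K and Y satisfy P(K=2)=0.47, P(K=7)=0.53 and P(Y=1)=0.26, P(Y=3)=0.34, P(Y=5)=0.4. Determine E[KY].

15.252

E[KY] = Σ_k Σ_y ky · P(K=k)P(Y=y)
 = 2·0.1222 + 6·0.1598 + 10·0.188 + 7·0.1378 + 21·0.1802 + 35·0.212
 = 0.2444 + 0.9588 + 1.88 + 0.9646 + 3.7842 + 7.42
 = 15.252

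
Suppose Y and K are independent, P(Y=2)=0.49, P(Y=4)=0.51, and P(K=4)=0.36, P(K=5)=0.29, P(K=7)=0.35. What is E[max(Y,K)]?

E[max(Y,K)] = Σ_y Σ_k max(y,k) · P(Y=y)P(K=k)
 = 4·0.1764 + 5·0.1421 + 7·0.1715 + 4·0.1836 + 5·0.1479 + 7·0.1785
 = 0.7056 + 0.7105 + 1.2005 + 0.7344 + 0.7395 + 1.2495
 = 5.34

5.34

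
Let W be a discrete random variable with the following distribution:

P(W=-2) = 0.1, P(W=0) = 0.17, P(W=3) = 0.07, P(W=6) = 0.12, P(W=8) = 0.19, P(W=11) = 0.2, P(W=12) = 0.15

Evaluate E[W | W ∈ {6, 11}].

P(W ∈ {6, 11}) = 0.12 + 0.2 = 0.32.
E[W | W ∈ {6, 11}] = [6·0.12 + 11·0.2] / 0.32
 = 2.92 / 0.32
 = 73/8

9.125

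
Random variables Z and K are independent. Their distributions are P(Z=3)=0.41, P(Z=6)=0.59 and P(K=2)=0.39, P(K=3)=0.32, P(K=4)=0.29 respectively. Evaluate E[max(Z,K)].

E[max(Z,K)] = Σ_z Σ_k max(z,k) · P(Z=z)P(K=k)
 = 3·0.1599 + 3·0.1312 + 4·0.1189 + 6·0.2301 + 6·0.1888 + 6·0.1711
 = 0.4797 + 0.3936 + 0.4756 + 1.3806 + 1.1328 + 1.0266
 = 4.8889

4.8889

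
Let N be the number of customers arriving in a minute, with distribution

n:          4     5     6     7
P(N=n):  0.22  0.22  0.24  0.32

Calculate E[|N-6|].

E[|N-6|] = Σ |n-6|·P(N=n)
 = 2·0.22 + 1·0.22 + 0·0.24 + 1·0.32
 = 0.44 + 0.22 + 0 + 0.32
 = 0.98

0.98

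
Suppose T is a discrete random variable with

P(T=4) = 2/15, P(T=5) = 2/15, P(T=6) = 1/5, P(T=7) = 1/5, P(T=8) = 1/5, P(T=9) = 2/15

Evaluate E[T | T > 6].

7.875

P(T > 6) = 1/5 + 1/5 + 2/15 = 8/15.
E[T | T > 6] = [7·1/5 + 8·1/5 + 9·2/15] / (8/15)
 = 21/5 / (8/15)
 = 63/8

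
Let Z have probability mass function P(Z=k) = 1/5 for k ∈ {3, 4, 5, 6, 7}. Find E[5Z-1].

E[5Z-1] = Σ (5z-1)·P(Z=z)
 = 14·1/5 + 19·1/5 + 24·1/5 + 29·1/5 + 34·1/5
 = 14/5 + 19/5 + 24/5 + 29/5 + 34/5
 = 24

24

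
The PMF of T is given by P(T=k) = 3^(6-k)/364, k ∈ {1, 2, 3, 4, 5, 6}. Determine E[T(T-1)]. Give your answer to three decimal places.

1.434

E[T(T-1)] = Σ t(t-1)·P(T=t)
 = 0·243/364 + 2·81/364 + 6·27/364 + 12·9/364 + 20·3/364 + 30·1/364
 = 0 + 81/182 + 81/182 + 27/91 + 15/91 + 15/182
 = 261/182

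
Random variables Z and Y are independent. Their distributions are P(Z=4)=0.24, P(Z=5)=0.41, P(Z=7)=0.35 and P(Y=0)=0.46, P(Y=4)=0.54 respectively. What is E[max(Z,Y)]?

E[max(Z,Y)] = Σ_z Σ_y max(z,y) · P(Z=z)P(Y=y)
 = 4·0.1104 + 4·0.1296 + 5·0.1886 + 5·0.2214 + 7·0.161 + 7·0.189
 = 0.4416 + 0.5184 + 0.943 + 1.107 + 1.127 + 1.323
 = 5.46

5.46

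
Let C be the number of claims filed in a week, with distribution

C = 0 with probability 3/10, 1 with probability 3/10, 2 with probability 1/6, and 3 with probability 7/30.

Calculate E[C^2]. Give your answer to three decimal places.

E[C^2] = Σ c^2·P(C=c)
 = 0·3/10 + 1·3/10 + 4·1/6 + 9·7/30
 = 0 + 3/10 + 2/3 + 21/10
 = 46/15

3.067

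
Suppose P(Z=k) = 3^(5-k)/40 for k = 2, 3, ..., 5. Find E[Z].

E[Z] = Σ z·P(Z=z)
 = 2·27/40 + 3·9/40 + 4·3/40 + 5·1/40
 = 27/20 + 27/40 + 3/10 + 1/8
 = 49/20

2.45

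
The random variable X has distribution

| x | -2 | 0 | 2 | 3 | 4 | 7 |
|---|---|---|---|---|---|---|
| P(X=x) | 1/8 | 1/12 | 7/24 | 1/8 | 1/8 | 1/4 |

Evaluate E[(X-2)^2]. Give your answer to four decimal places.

9.2083

E[(X-2)^2] = Σ (x-2)^2·P(X=x)
 = 16·1/8 + 4·1/12 + 0·7/24 + 1·1/8 + 4·1/8 + 25·1/4
 = 2 + 1/3 + 0 + 1/8 + 1/2 + 25/4
 = 221/24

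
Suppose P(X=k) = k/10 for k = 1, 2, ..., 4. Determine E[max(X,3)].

3.4

E[max(X,3)] = Σ max(x,3)·P(X=x)
 = 3·1/10 + 3·1/5 + 3·3/10 + 4·2/5
 = 3/10 + 3/5 + 9/10 + 8/5
 = 17/5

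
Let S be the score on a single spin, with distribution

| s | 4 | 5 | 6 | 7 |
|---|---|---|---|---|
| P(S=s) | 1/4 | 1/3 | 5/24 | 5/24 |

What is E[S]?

5.375

E[S] = Σ s·P(S=s)
 = 4·1/4 + 5·1/3 + 6·5/24 + 7·5/24
 = 1 + 5/3 + 5/4 + 35/24
 = 43/8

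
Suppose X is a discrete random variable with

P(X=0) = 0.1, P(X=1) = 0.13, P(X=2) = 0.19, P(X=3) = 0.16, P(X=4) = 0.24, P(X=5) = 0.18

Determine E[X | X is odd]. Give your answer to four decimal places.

3.2128

P(X is odd) = 0.13 + 0.16 + 0.18 = 0.47.
E[X | X is odd] = [1·0.13 + 3·0.16 + 5·0.18] / 0.47
 = 1.51 / 0.47
 = 151/47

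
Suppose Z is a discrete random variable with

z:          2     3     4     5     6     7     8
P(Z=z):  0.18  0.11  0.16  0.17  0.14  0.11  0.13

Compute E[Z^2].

27.27

E[Z^2] = Σ z^2·P(Z=z)
 = 4·0.18 + 9·0.11 + 16·0.16 + 25·0.17 + 36·0.14 + 49·0.11 + 64·0.13
 = 0.72 + 0.99 + 2.56 + 4.25 + 5.04 + 5.39 + 8.32
 = 27.27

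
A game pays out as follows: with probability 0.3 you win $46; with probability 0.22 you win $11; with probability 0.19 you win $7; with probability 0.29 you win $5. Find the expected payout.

19

E[payout] = 46·0.3 + 11·0.22 + 7·0.19 + 5·0.29
 = 13.8 + 2.42 + 1.33 + 1.45
 = 19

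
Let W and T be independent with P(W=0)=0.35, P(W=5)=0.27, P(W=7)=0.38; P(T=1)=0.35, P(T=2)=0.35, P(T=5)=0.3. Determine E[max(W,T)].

4.9025

E[max(W,T)] = Σ_w Σ_t max(w,t) · P(W=w)P(T=t)
 = 1·0.1225 + 2·0.1225 + 5·0.105 + 5·0.0945 + 5·0.0945 + 5·0.081 + 7·0.133 + 7·0.133 + 7·0.114
 = 0.1225 + 0.245 + 0.525 + 0.4725 + 0.4725 + 0.405 + 0.931 + 0.931 + 0.798
 = 4.9025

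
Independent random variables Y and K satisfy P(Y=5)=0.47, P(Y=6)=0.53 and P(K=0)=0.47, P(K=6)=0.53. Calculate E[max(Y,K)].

E[max(Y,K)] = Σ_y Σ_k max(y,k) · P(Y=y)P(K=k)
 = 5·0.2209 + 6·0.2491 + 6·0.2491 + 6·0.2809
 = 1.1045 + 1.4946 + 1.4946 + 1.6854
 = 5.7791

5.7791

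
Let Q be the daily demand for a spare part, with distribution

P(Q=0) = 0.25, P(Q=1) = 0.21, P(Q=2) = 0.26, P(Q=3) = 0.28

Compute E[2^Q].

3.95

E[2^Q] = Σ 2^q·P(Q=q)
 = 1·0.25 + 2·0.21 + 4·0.26 + 8·0.28
 = 0.25 + 0.42 + 1.04 + 2.24
 = 3.95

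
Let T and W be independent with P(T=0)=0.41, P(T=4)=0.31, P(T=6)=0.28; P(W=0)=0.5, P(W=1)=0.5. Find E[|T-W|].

2.83

E[|T-W|] = Σ_t Σ_w |t-w| · P(T=t)P(W=w)
 = 0·0.205 + 1·0.205 + 4·0.155 + 3·0.155 + 6·0.14 + 5·0.14
 = 0 + 0.205 + 0.62 + 0.465 + 0.84 + 0.7
 = 2.83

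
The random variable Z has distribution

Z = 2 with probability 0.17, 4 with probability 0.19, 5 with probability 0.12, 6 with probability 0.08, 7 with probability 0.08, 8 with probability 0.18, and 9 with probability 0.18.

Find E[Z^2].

39.62

E[Z^2] = Σ z^2·P(Z=z)
 = 4·0.17 + 16·0.19 + 25·0.12 + 36·0.08 + 49·0.08 + 64·0.18 + 81·0.18
 = 0.68 + 3.04 + 3 + 2.88 + 3.92 + 11.52 + 14.58
 = 39.62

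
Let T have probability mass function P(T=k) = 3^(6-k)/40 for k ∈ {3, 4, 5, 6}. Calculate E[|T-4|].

E[|T-4|] = Σ |t-4|·P(T=t)
 = 1·27/40 + 0·9/40 + 1·3/40 + 2·1/40
 = 27/40 + 0 + 3/40 + 1/20
 = 4/5

0.8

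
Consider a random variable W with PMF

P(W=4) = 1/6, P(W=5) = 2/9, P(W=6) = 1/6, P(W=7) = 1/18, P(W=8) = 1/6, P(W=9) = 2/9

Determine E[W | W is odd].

P(W is odd) = 2/9 + 1/18 + 2/9 = 1/2.
E[W | W is odd] = [5·2/9 + 7·1/18 + 9·2/9] / (1/2)
 = 7/2 / (1/2)
 = 7

7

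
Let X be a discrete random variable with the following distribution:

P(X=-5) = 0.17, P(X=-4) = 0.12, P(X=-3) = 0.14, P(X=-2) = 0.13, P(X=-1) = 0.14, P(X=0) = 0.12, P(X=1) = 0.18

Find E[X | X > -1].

P(X > -1) = 0.12 + 0.18 = 0.3.
E[X | X > -1] = [0·0.12 + 1·0.18] / 0.3
 = 0.18 / 0.3
 = 3/5

0.6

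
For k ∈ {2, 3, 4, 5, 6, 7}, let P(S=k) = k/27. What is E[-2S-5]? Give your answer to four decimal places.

E[-2S-5] = Σ (-2s-5)·P(S=s)
 = (-9)·2/27 + (-11)·1/9 + (-13)·4/27 + (-15)·5/27 + (-17)·2/9 + (-19)·7/27
 = (-2/3) + (-11/9) + (-52/27) + (-25/9) + (-34/9) + (-133/27)
 = -413/27

-15.2963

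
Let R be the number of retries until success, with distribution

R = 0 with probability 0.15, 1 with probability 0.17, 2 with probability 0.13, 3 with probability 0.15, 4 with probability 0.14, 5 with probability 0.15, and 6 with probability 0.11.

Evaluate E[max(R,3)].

E[max(R,3)] = Σ max(r,3)·P(R=r)
 = 3·0.15 + 3·0.17 + 3·0.13 + 3·0.15 + 4·0.14 + 5·0.15 + 6·0.11
 = 0.45 + 0.51 + 0.39 + 0.45 + 0.56 + 0.75 + 0.66
 = 3.77

3.77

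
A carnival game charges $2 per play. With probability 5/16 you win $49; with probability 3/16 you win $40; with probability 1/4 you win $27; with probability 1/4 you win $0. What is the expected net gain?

E[payout] = 49·5/16 + 40·3/16 + 27·1/4 + 0·1/4
 = 245/16 + 15/2 + 27/4 + 0
 = 473/16
Net = 473/16 - 2 = 441/16

27.5625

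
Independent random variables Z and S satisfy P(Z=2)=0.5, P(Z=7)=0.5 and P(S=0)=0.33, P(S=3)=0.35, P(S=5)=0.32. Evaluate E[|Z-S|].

E[|Z-S|] = Σ_z Σ_s |z-s| · P(Z=z)P(S=s)
 = 2·0.165 + 1·0.175 + 3·0.16 + 7·0.165 + 4·0.175 + 2·0.16
 = 0.33 + 0.175 + 0.48 + 1.155 + 0.7 + 0.32
 = 3.16

3.16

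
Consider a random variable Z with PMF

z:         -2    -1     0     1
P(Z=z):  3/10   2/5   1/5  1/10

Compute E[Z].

E[Z] = Σ z·P(Z=z)
 = (-2)·3/10 + (-1)·2/5 + 0·1/5 + 1·1/10
 = (-3/5) + (-2/5) + 0 + 1/10
 = -9/10

-0.9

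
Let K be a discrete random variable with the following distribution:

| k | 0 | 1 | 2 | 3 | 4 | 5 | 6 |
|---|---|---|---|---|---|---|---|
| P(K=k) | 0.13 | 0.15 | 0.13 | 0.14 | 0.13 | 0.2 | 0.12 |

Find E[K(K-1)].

10.26

E[K(K-1)] = Σ k(k-1)·P(K=k)
 = 0·0.13 + 0·0.15 + 2·0.13 + 6·0.14 + 12·0.13 + 20·0.2 + 30·0.12
 = 0 + 0 + 0.26 + 0.84 + 1.56 + 4 + 3.6
 = 10.26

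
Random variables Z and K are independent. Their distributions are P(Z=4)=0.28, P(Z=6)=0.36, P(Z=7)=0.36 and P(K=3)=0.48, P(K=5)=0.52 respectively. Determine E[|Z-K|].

E[|Z-K|] = Σ_z Σ_k |z-k| · P(Z=z)P(K=k)
 = 1·0.1344 + 1·0.1456 + 3·0.1728 + 1·0.1872 + 4·0.1728 + 2·0.1872
 = 0.1344 + 0.1456 + 0.5184 + 0.1872 + 0.6912 + 0.3744
 = 2.0512

2.0512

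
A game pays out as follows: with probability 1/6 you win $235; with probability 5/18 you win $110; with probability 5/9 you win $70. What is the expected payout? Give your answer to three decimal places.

108.611

E[payout] = 235·1/6 + 110·5/18 + 70·5/9
 = 235/6 + 275/9 + 350/9
 = 1955/18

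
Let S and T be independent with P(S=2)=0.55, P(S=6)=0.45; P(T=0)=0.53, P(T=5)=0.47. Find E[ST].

E[ST] = Σ_s Σ_t st · P(S=s)P(T=t)
 = 0·0.2915 + 10·0.2585 + 0·0.2385 + 30·0.2115
 = 0 + 2.585 + 0 + 6.345
 = 8.93

8.93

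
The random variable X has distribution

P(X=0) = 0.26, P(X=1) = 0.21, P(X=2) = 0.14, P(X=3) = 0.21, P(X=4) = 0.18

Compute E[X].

E[X] = Σ x·P(X=x)
 = 0·0.26 + 1·0.21 + 2·0.14 + 3·0.21 + 4·0.18
 = 0 + 0.21 + 0.28 + 0.63 + 0.72
 = 1.84

1.84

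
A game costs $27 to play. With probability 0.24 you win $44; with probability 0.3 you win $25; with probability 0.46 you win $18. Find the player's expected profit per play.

-0.66

E[payout] = 44·0.24 + 25·0.3 + 18·0.46
 = 10.56 + 7.5 + 8.28
 = 26.34
Net = 26.34 - 27 = -0.66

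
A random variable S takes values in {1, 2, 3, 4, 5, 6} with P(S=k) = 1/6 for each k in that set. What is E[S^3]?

73.5

E[S^3] = Σ s^3·P(S=s)
 = 1·1/6 + 8·1/6 + 27·1/6 + 64·1/6 + 125·1/6 + 216·1/6
 = 1/6 + 4/3 + 9/2 + 32/3 + 125/6 + 36
 = 147/2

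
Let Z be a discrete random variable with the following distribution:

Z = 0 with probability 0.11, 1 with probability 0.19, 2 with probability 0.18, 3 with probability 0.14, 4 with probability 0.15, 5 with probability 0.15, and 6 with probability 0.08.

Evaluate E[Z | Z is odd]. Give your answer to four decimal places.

P(Z is odd) = 0.19 + 0.14 + 0.15 = 0.48.
E[Z | Z is odd] = [1·0.19 + 3·0.14 + 5·0.15] / 0.48
 = 1.36 / 0.48
 = 17/6

2.8333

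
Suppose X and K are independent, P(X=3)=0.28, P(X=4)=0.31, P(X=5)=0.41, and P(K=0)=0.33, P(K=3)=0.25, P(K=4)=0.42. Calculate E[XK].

10.0359

E[XK] = Σ_x Σ_k xk · P(X=x)P(K=k)
 = 0·0.0924 + 9·0.07 + 12·0.1176 + 0·0.1023 + 12·0.0775 + 16·0.1302 + 0·0.1353 + 15·0.1025 + 20·0.1722
 = 0 + 0.63 + 1.4112 + 0 + 0.93 + 2.0832 + 0 + 1.5375 + 3.444
 = 10.0359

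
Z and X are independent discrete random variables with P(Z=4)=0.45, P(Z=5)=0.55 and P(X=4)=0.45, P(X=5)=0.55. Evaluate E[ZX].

E[ZX] = Σ_z Σ_x zx · P(Z=z)P(X=x)
 = 16·0.2025 + 20·0.2475 + 20·0.2475 + 25·0.3025
 = 3.24 + 4.95 + 4.95 + 7.5625
 = 20.7025

20.7025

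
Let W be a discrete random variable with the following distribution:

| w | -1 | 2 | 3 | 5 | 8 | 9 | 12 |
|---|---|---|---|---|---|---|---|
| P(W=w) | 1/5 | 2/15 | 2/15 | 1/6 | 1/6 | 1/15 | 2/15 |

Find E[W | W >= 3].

P(W >= 3) = 2/15 + 1/6 + 1/6 + 1/15 + 2/15 = 2/3.
E[W | W >= 3] = [3·2/15 + 5·1/6 + 8·1/6 + 9·1/15 + 12·2/15] / (2/3)
 = 143/30 / (2/3)
 = 143/20

7.15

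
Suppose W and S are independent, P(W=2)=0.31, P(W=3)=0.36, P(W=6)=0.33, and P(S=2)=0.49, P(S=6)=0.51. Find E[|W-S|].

E[|W-S|] = Σ_w Σ_s |w-s| · P(W=w)P(S=s)
 = 0·0.1519 + 4·0.1581 + 1·0.1764 + 3·0.1836 + 4·0.1617 + 0·0.1683
 = 0 + 0.6324 + 0.1764 + 0.5508 + 0.6468 + 0
 = 2.0064

2.0064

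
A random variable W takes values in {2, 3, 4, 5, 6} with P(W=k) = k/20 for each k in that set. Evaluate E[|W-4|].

1.2

E[|W-4|] = Σ |w-4|·P(W=w)
 = 2·1/10 + 1·3/20 + 0·1/5 + 1·1/4 + 2·3/10
 = 1/5 + 3/20 + 0 + 1/4 + 3/5
 = 6/5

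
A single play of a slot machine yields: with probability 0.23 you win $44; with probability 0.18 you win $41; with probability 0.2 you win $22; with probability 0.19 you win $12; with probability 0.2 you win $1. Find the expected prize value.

E[payout] = 44·0.23 + 41·0.18 + 22·0.2 + 12·0.19 + 1·0.2
 = 10.12 + 7.38 + 4.4 + 2.28 + 0.2
 = 24.38

24.38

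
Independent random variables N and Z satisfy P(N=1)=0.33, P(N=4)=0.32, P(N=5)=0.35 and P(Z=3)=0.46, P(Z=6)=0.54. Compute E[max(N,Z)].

5.0892

E[max(N,Z)] = Σ_n Σ_z max(n,z) · P(N=n)P(Z=z)
 = 3·0.1518 + 6·0.1782 + 4·0.1472 + 6·0.1728 + 5·0.161 + 6·0.189
 = 0.4554 + 1.0692 + 0.5888 + 1.0368 + 0.805 + 1.134
 = 5.0892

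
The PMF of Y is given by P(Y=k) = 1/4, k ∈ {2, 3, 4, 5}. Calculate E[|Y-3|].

1

E[|Y-3|] = Σ |y-3|·P(Y=y)
 = 1·1/4 + 0·1/4 + 1·1/4 + 2·1/4
 = 1/4 + 0 + 1/4 + 1/2
 = 1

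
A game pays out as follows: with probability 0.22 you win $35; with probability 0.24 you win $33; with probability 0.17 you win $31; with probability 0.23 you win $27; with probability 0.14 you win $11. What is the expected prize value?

E[payout] = 35·0.22 + 33·0.24 + 31·0.17 + 27·0.23 + 11·0.14
 = 7.7 + 7.92 + 5.27 + 6.21 + 1.54
 = 28.64

28.64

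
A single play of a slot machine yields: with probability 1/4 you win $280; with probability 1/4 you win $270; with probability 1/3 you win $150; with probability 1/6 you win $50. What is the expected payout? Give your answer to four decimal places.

E[payout] = 280·1/4 + 270·1/4 + 150·1/3 + 50·1/6
 = 70 + 135/2 + 50 + 25/3
 = 1175/6

195.8333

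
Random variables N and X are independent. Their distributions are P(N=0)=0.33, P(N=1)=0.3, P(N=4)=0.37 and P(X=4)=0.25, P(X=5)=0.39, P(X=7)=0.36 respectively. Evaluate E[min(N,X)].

1.78

E[min(N,X)] = Σ_n Σ_x min(n,x) · P(N=n)P(X=x)
 = 0·0.0825 + 0·0.1287 + 0·0.1188 + 1·0.075 + 1·0.117 + 1·0.108 + 4·0.0925 + 4·0.1443 + 4·0.1332
 = 0 + 0 + 0 + 0.075 + 0.117 + 0.108 + 0.37 + 0.5772 + 0.5328
 = 1.78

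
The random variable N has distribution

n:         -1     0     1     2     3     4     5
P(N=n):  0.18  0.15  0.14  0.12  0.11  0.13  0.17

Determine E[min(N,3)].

E[min(N,3)] = Σ min(n,3)·P(N=n)
 = (-1)·0.18 + 0·0.15 + 1·0.14 + 2·0.12 + 3·0.11 + 3·0.13 + 3·0.17
 = (-0.18) + 0 + 0.14 + 0.24 + 0.33 + 0.39 + 0.51
 = 1.43

1.43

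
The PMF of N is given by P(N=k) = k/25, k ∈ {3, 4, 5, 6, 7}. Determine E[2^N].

E[2^N] = Σ 2^n·P(N=n)
 = 8·3/25 + 16·4/25 + 32·1/5 + 64·6/25 + 128·7/25
 = 24/25 + 64/25 + 32/5 + 384/25 + 896/25
 = 1528/25

61.12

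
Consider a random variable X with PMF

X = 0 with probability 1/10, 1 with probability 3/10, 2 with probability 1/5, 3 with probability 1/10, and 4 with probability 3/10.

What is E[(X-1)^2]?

E[(X-1)^2] = Σ (x-1)^2·P(X=x)
 = 1·1/10 + 0·3/10 + 1·1/5 + 4·1/10 + 9·3/10
 = 1/10 + 0 + 1/5 + 2/5 + 27/10
 = 17/5

3.4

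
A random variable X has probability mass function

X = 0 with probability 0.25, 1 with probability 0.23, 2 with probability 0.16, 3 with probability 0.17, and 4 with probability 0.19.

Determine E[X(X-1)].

3.62

E[X(X-1)] = Σ x(x-1)·P(X=x)
 = 0·0.25 + 0·0.23 + 2·0.16 + 6·0.17 + 12·0.19
 = 0 + 0 + 0.32 + 1.02 + 2.28
 = 3.62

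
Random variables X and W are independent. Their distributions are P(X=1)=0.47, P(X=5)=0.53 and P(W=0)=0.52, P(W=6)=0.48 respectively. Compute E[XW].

E[XW] = Σ_x Σ_w xw · P(X=x)P(W=w)
 = 0·0.2444 + 6·0.2256 + 0·0.2756 + 30·0.2544
 = 0 + 1.3536 + 0 + 7.632
 = 8.9856

8.9856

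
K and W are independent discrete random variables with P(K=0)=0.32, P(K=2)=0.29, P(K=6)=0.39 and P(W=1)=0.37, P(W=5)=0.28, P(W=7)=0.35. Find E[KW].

12.3224

E[KW] = Σ_k Σ_w kw · P(K=k)P(W=w)
 = 0·0.1184 + 0·0.0896 + 0·0.112 + 2·0.1073 + 10·0.0812 + 14·0.1015 + 6·0.1443 + 30·0.1092 + 42·0.1365
 = 0 + 0 + 0 + 0.2146 + 0.812 + 1.421 + 0.8658 + 3.276 + 5.733
 = 12.3224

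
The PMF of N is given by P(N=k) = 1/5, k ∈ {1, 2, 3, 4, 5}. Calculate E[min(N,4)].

E[min(N,4)] = Σ min(n,4)·P(N=n)
 = 1·1/5 + 2·1/5 + 3·1/5 + 4·1/5 + 4·1/5
 = 1/5 + 2/5 + 3/5 + 4/5 + 4/5
 = 14/5

2.8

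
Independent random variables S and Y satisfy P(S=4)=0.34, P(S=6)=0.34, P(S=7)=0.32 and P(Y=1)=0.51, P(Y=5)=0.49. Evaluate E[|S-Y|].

3.0132

E[|S-Y|] = Σ_s Σ_y |s-y| · P(S=s)P(Y=y)
 = 3·0.1734 + 1·0.1666 + 5·0.1734 + 1·0.1666 + 6·0.1632 + 2·0.1568
 = 0.5202 + 0.1666 + 0.867 + 0.1666 + 0.9792 + 0.3136
 = 3.0132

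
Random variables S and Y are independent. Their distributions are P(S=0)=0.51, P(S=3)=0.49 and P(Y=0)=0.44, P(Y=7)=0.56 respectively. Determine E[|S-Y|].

3.7436

E[|S-Y|] = Σ_s Σ_y |s-y| · P(S=s)P(Y=y)
 = 0·0.2244 + 7·0.2856 + 3·0.2156 + 4·0.2744
 = 0 + 1.9992 + 0.6468 + 1.0976
 = 3.7436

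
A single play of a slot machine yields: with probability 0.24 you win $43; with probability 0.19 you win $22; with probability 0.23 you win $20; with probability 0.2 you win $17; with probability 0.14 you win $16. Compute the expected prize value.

24.74

E[payout] = 43·0.24 + 22·0.19 + 20·0.23 + 17·0.2 + 16·0.14
 = 10.32 + 4.18 + 4.6 + 3.4 + 2.24
 = 24.74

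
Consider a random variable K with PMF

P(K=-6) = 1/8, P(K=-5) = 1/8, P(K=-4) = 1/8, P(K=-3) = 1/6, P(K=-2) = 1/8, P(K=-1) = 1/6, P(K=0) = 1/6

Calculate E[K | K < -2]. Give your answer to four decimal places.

-4.3846

P(K < -2) = 1/8 + 1/8 + 1/8 + 1/6 = 13/24.
E[K | K < -2] = [(-6)·1/8 + (-5)·1/8 + (-4)·1/8 + (-3)·1/6] / (13/24)
 = -19/8 / (13/24)
 = -57/13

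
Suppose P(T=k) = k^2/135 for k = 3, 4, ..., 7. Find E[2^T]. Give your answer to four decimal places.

71.8815

E[2^T] = Σ 2^t·P(T=t)
 = 8·1/15 + 16·16/135 + 32·5/27 + 64·4/15 + 128·49/135
 = 8/15 + 256/135 + 160/27 + 256/15 + 6272/135
 = 9704/135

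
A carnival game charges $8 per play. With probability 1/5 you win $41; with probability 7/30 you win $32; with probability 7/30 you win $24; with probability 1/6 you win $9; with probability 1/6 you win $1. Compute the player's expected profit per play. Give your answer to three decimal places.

14.933

E[payout] = 41·1/5 + 32·7/30 + 24·7/30 + 9·1/6 + 1·1/6
 = 41/5 + 112/15 + 28/5 + 3/2 + 1/6
 = 344/15
Net = 344/15 - 8 = 224/15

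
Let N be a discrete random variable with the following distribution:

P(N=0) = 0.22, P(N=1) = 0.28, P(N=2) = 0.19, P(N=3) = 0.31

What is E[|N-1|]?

1.03

E[|N-1|] = Σ |n-1|·P(N=n)
 = 1·0.22 + 0·0.28 + 1·0.19 + 2·0.31
 = 0.22 + 0 + 0.19 + 0.62
 = 1.03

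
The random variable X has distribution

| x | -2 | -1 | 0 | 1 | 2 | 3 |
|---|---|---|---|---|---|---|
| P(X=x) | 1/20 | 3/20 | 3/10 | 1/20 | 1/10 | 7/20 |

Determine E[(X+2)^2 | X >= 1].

21.6

P(X >= 1) = 1/20 + 1/10 + 7/20 = 1/2.
E[(X+2)^2 | X >= 1] = [9·1/20 + 16·1/10 + 25·7/20] / (1/2)
 = 54/5 / (1/2)
 = 108/5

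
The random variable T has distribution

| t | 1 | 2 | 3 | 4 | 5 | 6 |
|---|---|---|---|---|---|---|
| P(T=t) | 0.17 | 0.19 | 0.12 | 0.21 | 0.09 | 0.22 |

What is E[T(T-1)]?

12.02

E[T(T-1)] = Σ t(t-1)·P(T=t)
 = 0·0.17 + 2·0.19 + 6·0.12 + 12·0.21 + 20·0.09 + 30·0.22
 = 0 + 0.38 + 0.72 + 2.52 + 1.8 + 6.6
 = 12.02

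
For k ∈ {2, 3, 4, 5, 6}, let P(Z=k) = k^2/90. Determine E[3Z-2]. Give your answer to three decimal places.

12.667

E[3Z-2] = Σ (3z-2)·P(Z=z)
 = 4·2/45 + 7·1/10 + 10·8/45 + 13·5/18 + 16·2/5
 = 8/45 + 7/10 + 16/9 + 65/18 + 32/5
 = 38/3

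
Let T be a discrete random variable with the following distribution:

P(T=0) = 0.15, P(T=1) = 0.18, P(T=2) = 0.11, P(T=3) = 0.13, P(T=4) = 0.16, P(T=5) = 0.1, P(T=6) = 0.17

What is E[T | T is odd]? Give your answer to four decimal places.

2.6098

P(T is odd) = 0.18 + 0.13 + 0.1 = 0.41.
E[T | T is odd] = [1·0.18 + 3·0.13 + 5·0.1] / 0.41
 = 1.07 / 0.41
 = 107/41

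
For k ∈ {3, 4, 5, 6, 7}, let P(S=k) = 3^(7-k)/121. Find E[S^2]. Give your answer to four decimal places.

12.7521

E[S^2] = Σ s^2·P(S=s)
 = 9·81/121 + 16·27/121 + 25·9/121 + 36·3/121 + 49·1/121
 = 729/121 + 432/121 + 225/121 + 108/121 + 49/121
 = 1543/121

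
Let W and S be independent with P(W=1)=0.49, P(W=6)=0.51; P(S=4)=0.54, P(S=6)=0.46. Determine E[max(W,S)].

5.4708

E[max(W,S)] = Σ_w Σ_s max(w,s) · P(W=w)P(S=s)
 = 4·0.2646 + 6·0.2254 + 6·0.2754 + 6·0.2346
 = 1.0584 + 1.3524 + 1.6524 + 1.4076
 = 5.4708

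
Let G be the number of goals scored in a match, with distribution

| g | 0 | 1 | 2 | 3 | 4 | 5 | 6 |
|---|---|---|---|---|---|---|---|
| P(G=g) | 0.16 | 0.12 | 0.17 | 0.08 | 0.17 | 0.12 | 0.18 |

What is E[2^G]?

E[2^G] = Σ 2^g·P(G=g)
 = 1·0.16 + 2·0.12 + 4·0.17 + 8·0.08 + 16·0.17 + 32·0.12 + 64·0.18
 = 0.16 + 0.24 + 0.68 + 0.64 + 2.72 + 3.84 + 11.52
 = 19.8

19.8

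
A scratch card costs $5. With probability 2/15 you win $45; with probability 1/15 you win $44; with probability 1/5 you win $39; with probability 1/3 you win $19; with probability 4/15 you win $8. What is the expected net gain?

20.2

E[payout] = 45·2/15 + 44·1/15 + 39·1/5 + 19·1/3 + 8·4/15
 = 6 + 44/15 + 39/5 + 19/3 + 32/15
 = 126/5
Net = 126/5 - 5 = 101/5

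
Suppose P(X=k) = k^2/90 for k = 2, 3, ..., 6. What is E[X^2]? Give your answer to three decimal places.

E[X^2] = Σ x^2·P(X=x)
 = 4·2/45 + 9·1/10 + 16·8/45 + 25·5/18 + 36·2/5
 = 8/45 + 9/10 + 128/45 + 125/18 + 72/5
 = 379/15

25.267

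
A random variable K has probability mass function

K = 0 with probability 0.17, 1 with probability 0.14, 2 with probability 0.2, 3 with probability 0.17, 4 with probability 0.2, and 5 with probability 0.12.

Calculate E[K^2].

E[K^2] = Σ k^2·P(K=k)
 = 0·0.17 + 1·0.14 + 4·0.2 + 9·0.17 + 16·0.2 + 25·0.12
 = 0 + 0.14 + 0.8 + 1.53 + 3.2 + 3
 = 8.67

8.67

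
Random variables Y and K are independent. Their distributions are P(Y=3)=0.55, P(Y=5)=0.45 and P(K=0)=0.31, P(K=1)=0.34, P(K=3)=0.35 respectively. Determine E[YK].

5.421

E[YK] = Σ_y Σ_k yk · P(Y=y)P(K=k)
 = 0·0.1705 + 3·0.187 + 9·0.1925 + 0·0.1395 + 5·0.153 + 15·0.1575
 = 0 + 0.561 + 1.7325 + 0 + 0.765 + 2.3625
 = 5.421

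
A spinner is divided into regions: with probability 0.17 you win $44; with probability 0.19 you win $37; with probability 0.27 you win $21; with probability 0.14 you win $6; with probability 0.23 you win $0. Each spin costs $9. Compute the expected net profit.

12.02

E[payout] = 44·0.17 + 37·0.19 + 21·0.27 + 6·0.14 + 0·0.23
 = 7.48 + 7.03 + 5.67 + 0.84 + 0
 = 21.02
Net = 21.02 - 9 = 12.02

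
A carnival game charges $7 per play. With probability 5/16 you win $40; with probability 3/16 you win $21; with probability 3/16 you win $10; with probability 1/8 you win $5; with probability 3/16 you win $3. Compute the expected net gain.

12.5

E[payout] = 40·5/16 + 21·3/16 + 10·3/16 + 5·1/8 + 3·3/16
 = 25/2 + 63/16 + 15/8 + 5/8 + 9/16
 = 39/2
Net = 39/2 - 7 = 25/2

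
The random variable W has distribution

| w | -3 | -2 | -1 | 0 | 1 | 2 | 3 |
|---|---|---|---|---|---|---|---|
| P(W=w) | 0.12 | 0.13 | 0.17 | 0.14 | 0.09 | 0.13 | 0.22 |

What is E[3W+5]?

E[3W+5] = Σ (3w+5)·P(W=w)
 = (-4)·0.12 + (-1)·0.13 + 2·0.17 + 5·0.14 + 8·0.09 + 11·0.13 + 14·0.22
 = (-0.48) + (-0.13) + 0.34 + 0.7 + 0.72 + 1.43 + 3.08
 = 5.66

5.66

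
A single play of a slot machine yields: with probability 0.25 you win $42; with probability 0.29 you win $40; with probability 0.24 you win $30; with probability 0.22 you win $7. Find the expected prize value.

30.84

E[payout] = 42·0.25 + 40·0.29 + 30·0.24 + 7·0.22
 = 10.5 + 11.6 + 7.2 + 1.54
 = 30.84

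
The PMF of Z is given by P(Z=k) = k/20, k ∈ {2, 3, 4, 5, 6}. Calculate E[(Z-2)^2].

E[(Z-2)^2] = Σ (z-2)^2·P(Z=z)
 = 0·1/10 + 1·3/20 + 4·1/5 + 9·1/4 + 16·3/10
 = 0 + 3/20 + 4/5 + 9/4 + 24/5
 = 8

8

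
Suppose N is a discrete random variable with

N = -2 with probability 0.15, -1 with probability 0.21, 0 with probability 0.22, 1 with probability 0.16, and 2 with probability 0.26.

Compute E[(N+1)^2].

3.35

E[(N+1)^2] = Σ (n+1)^2·P(N=n)
 = 1·0.15 + 0·0.21 + 1·0.22 + 4·0.16 + 9·0.26
 = 0.15 + 0 + 0.22 + 0.64 + 2.34
 = 3.35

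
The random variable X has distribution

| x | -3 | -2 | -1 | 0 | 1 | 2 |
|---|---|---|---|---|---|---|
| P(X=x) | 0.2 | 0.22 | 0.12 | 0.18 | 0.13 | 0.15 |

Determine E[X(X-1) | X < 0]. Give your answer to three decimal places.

7.333

P(X < 0) = 0.2 + 0.22 + 0.12 = 0.54.
E[X(X-1) | X < 0] = [12·0.2 + 6·0.22 + 2·0.12] / 0.54
 = 3.96 / 0.54
 = 22/3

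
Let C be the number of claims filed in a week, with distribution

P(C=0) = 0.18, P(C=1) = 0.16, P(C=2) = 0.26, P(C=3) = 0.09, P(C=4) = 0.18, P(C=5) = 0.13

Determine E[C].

E[C] = Σ c·P(C=c)
 = 0·0.18 + 1·0.16 + 2·0.26 + 3·0.09 + 4·0.18 + 5·0.13
 = 0 + 0.16 + 0.52 + 0.27 + 0.72 + 0.65
 = 2.32

2.32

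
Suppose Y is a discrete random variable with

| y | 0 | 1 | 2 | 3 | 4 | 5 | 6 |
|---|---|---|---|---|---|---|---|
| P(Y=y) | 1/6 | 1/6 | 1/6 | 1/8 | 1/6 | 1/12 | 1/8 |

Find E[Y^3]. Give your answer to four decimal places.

E[Y^3] = Σ y^3·P(Y=y)
 = 0·1/6 + 1·1/6 + 8·1/6 + 27·1/8 + 64·1/6 + 125·1/12 + 216·1/8
 = 0 + 1/6 + 4/3 + 27/8 + 32/3 + 125/12 + 27
 = 1271/24

52.9583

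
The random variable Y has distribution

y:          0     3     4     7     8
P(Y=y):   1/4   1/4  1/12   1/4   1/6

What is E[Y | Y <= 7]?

P(Y <= 7) = 1/4 + 1/4 + 1/12 + 1/4 = 5/6.
E[Y | Y <= 7] = [0·1/4 + 3·1/4 + 4·1/12 + 7·1/4] / (5/6)
 = 17/6 / (5/6)
 = 17/5

3.4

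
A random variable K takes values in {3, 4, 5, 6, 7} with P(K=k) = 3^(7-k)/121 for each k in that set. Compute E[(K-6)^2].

E[(K-6)^2] = Σ (k-6)^2·P(K=k)
 = 9·81/121 + 4·27/121 + 1·9/121 + 0·3/121 + 1·1/121
 = 729/121 + 108/121 + 9/121 + 0 + 1/121
 = 7

7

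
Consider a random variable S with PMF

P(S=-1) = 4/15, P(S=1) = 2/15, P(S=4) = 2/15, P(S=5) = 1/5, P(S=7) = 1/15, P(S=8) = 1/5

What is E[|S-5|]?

3

E[|S-5|] = Σ |s-5|·P(S=s)
 = 6·4/15 + 4·2/15 + 1·2/15 + 0·1/5 + 2·1/15 + 3·1/5
 = 8/5 + 8/15 + 2/15 + 0 + 2/15 + 3/5
 = 3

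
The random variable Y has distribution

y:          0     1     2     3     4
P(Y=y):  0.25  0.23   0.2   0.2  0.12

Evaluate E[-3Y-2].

-7.13

E[-3Y-2] = Σ (-3y-2)·P(Y=y)
 = (-2)·0.25 + (-5)·0.23 + (-8)·0.2 + (-11)·0.2 + (-14)·0.12
 = (-0.5) + (-1.15) + (-1.6) + (-2.2) + (-1.68)
 = -7.13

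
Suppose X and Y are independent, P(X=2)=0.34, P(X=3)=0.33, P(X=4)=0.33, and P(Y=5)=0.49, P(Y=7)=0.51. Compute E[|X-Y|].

E[|X-Y|] = Σ_x Σ_y |x-y| · P(X=x)P(Y=y)
 = 3·0.1666 + 5·0.1734 + 2·0.1617 + 4·0.1683 + 1·0.1617 + 3·0.1683
 = 0.4998 + 0.867 + 0.3234 + 0.6732 + 0.1617 + 0.5049
 = 3.03

3.03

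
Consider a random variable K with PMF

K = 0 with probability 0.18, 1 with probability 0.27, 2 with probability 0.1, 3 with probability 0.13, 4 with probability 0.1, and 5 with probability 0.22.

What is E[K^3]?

E[K^3] = Σ k^3·P(K=k)
 = 0·0.18 + 1·0.27 + 8·0.1 + 27·0.13 + 64·0.1 + 125·0.22
 = 0 + 0.27 + 0.8 + 3.51 + 6.4 + 27.5
 = 38.48

38.48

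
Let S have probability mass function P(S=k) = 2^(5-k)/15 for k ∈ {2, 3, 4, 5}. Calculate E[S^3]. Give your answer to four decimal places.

28.3333

E[S^3] = Σ s^3·P(S=s)
 = 8·8/15 + 27·4/15 + 64·2/15 + 125·1/15
 = 64/15 + 36/5 + 128/15 + 25/3
 = 85/3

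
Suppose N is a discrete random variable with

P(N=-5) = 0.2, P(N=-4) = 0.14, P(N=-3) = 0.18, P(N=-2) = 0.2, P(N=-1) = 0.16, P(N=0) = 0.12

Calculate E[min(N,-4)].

-4.2

E[min(N,-4)] = Σ min(n,-4)·P(N=n)
 = (-5)·0.2 + (-4)·0.14 + (-4)·0.18 + (-4)·0.2 + (-4)·0.16 + (-4)·0.12
 = (-1) + (-0.56) + (-0.72) + (-0.8) + (-0.64) + (-0.48)
 = -4.2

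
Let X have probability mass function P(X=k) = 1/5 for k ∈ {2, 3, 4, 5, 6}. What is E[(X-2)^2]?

E[(X-2)^2] = Σ (x-2)^2·P(X=x)
 = 0·1/5 + 1·1/5 + 4·1/5 + 9·1/5 + 16·1/5
 = 0 + 1/5 + 4/5 + 9/5 + 16/5
 = 6

6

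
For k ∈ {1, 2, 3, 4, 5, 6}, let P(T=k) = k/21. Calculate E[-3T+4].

-9

E[-3T+4] = Σ (-3t+4)·P(T=t)
 = 1·1/21 + (-2)·2/21 + (-5)·1/7 + (-8)·4/21 + (-11)·5/21 + (-14)·2/7
 = 1/21 + (-4/21) + (-5/7) + (-32/21) + (-55/21) + (-4)
 = -9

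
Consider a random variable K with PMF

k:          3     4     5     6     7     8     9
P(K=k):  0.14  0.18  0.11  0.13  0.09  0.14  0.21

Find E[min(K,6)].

E[min(K,6)] = Σ min(k,6)·P(K=k)
 = 3·0.14 + 4·0.18 + 5·0.11 + 6·0.13 + 6·0.09 + 6·0.14 + 6·0.21
 = 0.42 + 0.72 + 0.55 + 0.78 + 0.54 + 0.84 + 1.26
 = 5.11

5.11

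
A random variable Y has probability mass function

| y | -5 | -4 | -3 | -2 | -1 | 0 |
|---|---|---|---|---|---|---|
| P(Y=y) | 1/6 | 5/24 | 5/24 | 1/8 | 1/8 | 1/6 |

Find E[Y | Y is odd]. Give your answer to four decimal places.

-3.1667

P(Y is odd) = 1/6 + 5/24 + 1/8 = 1/2.
E[Y | Y is odd] = [(-5)·1/6 + (-3)·5/24 + (-1)·1/8] / (1/2)
 = -19/12 / (1/2)
 = -19/6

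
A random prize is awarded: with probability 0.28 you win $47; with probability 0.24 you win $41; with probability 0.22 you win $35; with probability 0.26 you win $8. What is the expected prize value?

32.78

E[payout] = 47·0.28 + 41·0.24 + 35·0.22 + 8·0.26
 = 13.16 + 9.84 + 7.7 + 2.08
 = 32.78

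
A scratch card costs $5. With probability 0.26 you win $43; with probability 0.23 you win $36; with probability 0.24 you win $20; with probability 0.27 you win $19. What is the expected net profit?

24.39

E[payout] = 43·0.26 + 36·0.23 + 20·0.24 + 19·0.27
 = 11.18 + 8.28 + 4.8 + 5.13
 = 29.39
Net = 29.39 - 5 = 24.39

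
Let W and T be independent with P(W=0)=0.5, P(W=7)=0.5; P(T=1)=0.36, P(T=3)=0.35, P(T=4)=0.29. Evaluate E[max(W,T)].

E[max(W,T)] = Σ_w Σ_t max(w,t) · P(W=w)P(T=t)
 = 1·0.18 + 3·0.175 + 4·0.145 + 7·0.18 + 7·0.175 + 7·0.145
 = 0.18 + 0.525 + 0.58 + 1.26 + 1.225 + 1.015
 = 4.785

4.785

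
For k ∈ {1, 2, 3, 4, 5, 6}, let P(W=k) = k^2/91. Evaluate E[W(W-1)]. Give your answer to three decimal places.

20.154

E[W(W-1)] = Σ w(w-1)·P(W=w)
 = 0·1/91 + 2·4/91 + 6·9/91 + 12·16/91 + 20·25/91 + 30·36/91
 = 0 + 8/91 + 54/91 + 192/91 + 500/91 + 1080/91
 = 262/13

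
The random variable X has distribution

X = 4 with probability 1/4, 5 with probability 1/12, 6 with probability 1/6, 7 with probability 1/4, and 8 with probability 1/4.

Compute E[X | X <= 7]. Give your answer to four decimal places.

P(X <= 7) = 1/4 + 1/12 + 1/6 + 1/4 = 3/4.
E[X | X <= 7] = [4·1/4 + 5·1/12 + 6·1/6 + 7·1/4] / (3/4)
 = 25/6 / (3/4)
 = 50/9

5.5556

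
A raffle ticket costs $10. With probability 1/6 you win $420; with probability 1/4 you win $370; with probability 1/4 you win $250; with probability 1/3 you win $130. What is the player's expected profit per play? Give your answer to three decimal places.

E[payout] = 420·1/6 + 370·1/4 + 250·1/4 + 130·1/3
 = 70 + 185/2 + 125/2 + 130/3
 = 805/3
Net = 805/3 - 10 = 775/3

258.333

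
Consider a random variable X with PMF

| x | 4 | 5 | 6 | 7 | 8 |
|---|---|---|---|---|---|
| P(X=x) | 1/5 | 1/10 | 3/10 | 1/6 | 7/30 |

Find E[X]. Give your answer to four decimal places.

E[X] = Σ x·P(X=x)
 = 4·1/5 + 5·1/10 + 6·3/10 + 7·1/6 + 8·7/30
 = 4/5 + 1/2 + 9/5 + 7/6 + 28/15
 = 92/15

6.1333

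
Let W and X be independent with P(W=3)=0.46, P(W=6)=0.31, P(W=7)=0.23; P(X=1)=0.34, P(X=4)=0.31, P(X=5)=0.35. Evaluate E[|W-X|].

E[|W-X|] = Σ_w Σ_x |w-x| · P(W=w)P(X=x)
 = 2·0.1564 + 1·0.1426 + 2·0.161 + 5·0.1054 + 2·0.0961 + 1·0.1085 + 6·0.0782 + 3·0.0713 + 2·0.0805
 = 0.3128 + 0.1426 + 0.322 + 0.527 + 0.1922 + 0.1085 + 0.4692 + 0.2139 + 0.161
 = 2.4492

2.4492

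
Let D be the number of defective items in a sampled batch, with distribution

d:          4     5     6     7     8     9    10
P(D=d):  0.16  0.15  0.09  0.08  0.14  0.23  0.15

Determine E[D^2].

E[D^2] = Σ d^2·P(D=d)
 = 16·0.16 + 25·0.15 + 36·0.09 + 49·0.08 + 64·0.14 + 81·0.23 + 100·0.15
 = 2.56 + 3.75 + 3.24 + 3.92 + 8.96 + 18.63 + 15
 = 56.06

56.06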